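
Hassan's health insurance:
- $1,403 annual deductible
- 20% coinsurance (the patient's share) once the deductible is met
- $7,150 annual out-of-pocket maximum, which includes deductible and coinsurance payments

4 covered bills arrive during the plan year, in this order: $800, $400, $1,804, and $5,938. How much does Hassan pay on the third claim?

#1 ($800): fully absorbed by the deductible. Patient pays $800; OOP now $800.
#2 ($400): all of it applies to the deductible. Cost to patient: $400. OOP to date $1,200.
#3 ($1,804): $203 finishes the deductible; $1,601 goes to coinsurance; coinsurance $1,601 × 20% = $320.20. Cost to patient: $523.20. OOP to date $1,723.20.

$523.20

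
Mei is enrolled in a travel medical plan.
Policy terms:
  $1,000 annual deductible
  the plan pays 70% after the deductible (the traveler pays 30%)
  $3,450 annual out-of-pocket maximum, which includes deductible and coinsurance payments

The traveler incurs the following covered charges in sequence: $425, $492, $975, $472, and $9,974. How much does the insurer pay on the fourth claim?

$330.40

Claim 1 ($425): fully absorbed by the deductible. Cost to traveler: $425. OOP to date $425. Plan pays $425 − $425 = $0.
Claim 2 ($492): fully absorbed by the deductible. Traveler owes $492 (running OOP $917). Plan pays $492 − $492 = $0.
Claim 3 ($975): $83 to deductible, leaving $892; coinsurance $892 × 30% = $267.60. Traveler pays $350.60; OOP now $1,267.60. Plan pays $975 − $350.60 = $624.40.
Claim 4 ($472): 30% coinsurance on $472 = $141.60. Traveler pays $141.60; OOP now $1,409.20. Plan pays $472 − $141.60 = $330.40.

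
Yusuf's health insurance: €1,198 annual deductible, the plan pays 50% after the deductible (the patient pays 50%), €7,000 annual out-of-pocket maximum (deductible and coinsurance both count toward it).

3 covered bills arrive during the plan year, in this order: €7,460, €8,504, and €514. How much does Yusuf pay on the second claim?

€2,671

Claim 1 (€7,460): €1,198 to deductible, leaving €6,262; 50% of €6,262 = €3,131. Patient owes €4,329 (running OOP €4,329).
Claim 2 (€8,504): deductible met; 50% of €8,504 = €4,252. That would push OOP to €8,581, over the €7,000 cap, so patient pays €7,000 − €4,329 = €2,671.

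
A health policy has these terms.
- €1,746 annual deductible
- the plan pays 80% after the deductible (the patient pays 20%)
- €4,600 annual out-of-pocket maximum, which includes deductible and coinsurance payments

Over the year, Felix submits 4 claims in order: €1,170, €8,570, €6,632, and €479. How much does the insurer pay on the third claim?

#1 (€1,170): entire amount goes to the deductible. Patient pays €1,170; OOP now €1,170. Plan pays €1,170 − €1,170 = €0.
#2 (€8,570): €576 finishes the deductible; €7,994 goes to coinsurance; 20% of €7,994 = €1,598.80. Patient owes €2,174.80 (running OOP €3,344.80). Plan pays €8,570 − €2,174.80 = €6,395.20.
#3 (€6,632): deductible already satisfied, so patient's share is 20% × €6,632 = €1,326.40. OOP would hit €4,671.20 > €4,600, so the cap limits the patient to €4,600 − €3,344.80 = €1,255.20. Plan pays €6,632 − €1,255.20 = €5,376.80.

€5,376.80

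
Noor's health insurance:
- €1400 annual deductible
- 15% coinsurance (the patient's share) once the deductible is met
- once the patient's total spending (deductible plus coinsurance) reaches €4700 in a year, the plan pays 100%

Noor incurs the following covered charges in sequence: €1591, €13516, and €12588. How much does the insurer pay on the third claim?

Claim 1 (€1591): deductible takes €1400, €191 remains; 15% of €191 = €28.65. Cost to patient: €1428.65. OOP to date €1428.65. Plan pays €1591 − €1428.65 = €162.35.
Claim 2 (€13516): deductible met; 15% of €13516 = €2027.40. Patient pays €2027.40; OOP now €3456.05. Insurer: €13516 − €2027.40 = €11488.60.
Claim 3 (€12588): 15% coinsurance on €12588 = €1888.20. Adding that to €3456.05 gives €5344.25, past the €4700 cap; patient pays only €4700 − €3456.05 = €1243.95. Insurer: €12588 − €1243.95 = €11344.05.

€11344.05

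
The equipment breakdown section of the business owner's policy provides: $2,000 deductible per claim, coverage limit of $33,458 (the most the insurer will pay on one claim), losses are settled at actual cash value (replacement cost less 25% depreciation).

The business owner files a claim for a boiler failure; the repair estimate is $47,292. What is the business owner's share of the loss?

At 25% depreciation, ACV = $47,292 − $11,823 = $35,469.
Subtract the deductible: $35,469 − $2,000 = $33,469.
$33,469 exceeds the $33,458 limit, so the insurer pays the limit: $33,458.
The business owner bears the rest of the original loss: $47,292 − $33,458 = $13,834.

$13,834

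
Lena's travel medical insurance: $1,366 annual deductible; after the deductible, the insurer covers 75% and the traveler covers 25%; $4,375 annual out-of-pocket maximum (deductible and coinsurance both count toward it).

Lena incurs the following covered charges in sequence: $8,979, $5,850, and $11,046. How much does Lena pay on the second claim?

Bill 1, $8,979: $1,366 finishes the deductible; $7,613 goes to coinsurance; 25% of $7,613 = $1,903.25. Cost to traveler: $3,269.25. OOP to date $3,269.25.
Bill 2, $5,850: deductible already satisfied, so traveler's share is 25% × $5,850 = $1,462.50. Adding that to $3,269.25 gives $4,731.75, past the $4,375 cap; traveler pays only $4,375 − $3,269.25 = $1,105.75.

$1,105.75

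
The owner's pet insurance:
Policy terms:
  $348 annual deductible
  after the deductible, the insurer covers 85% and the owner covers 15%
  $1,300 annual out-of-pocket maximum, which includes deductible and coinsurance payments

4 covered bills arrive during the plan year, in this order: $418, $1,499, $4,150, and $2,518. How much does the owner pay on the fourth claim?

$94.15

Claim 1 — $418: deductible takes $348, $70 remains; 15% of $70 = $10.50. Owner pays $358.50; OOP now $358.50.
Claim 2 — $1,499: 15% coinsurance on $1,499 = $224.85. Cost to owner: $224.85. OOP to date $583.35.
Claim 3 — $4,150: 15% coinsurance on $4,150 = $622.50. Owner pays $622.50; OOP now $1,205.85.
Claim 4 — $2,518: deductible met; 15% of $2,518 = $377.70. That would push OOP to $1,583.55, over the $1,300 cap, so owner pays $1,300 − $1,205.85 = $94.15.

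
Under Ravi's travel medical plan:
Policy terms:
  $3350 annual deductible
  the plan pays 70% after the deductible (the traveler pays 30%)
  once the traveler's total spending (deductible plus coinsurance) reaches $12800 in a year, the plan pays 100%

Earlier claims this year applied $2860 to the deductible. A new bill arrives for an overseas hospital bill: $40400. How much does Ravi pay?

Remaining deductible: $3350 − $2860 = $490.
The remaining $39910 (= $40400 − $490) moves to coinsurance.
30% of $39910 = $11973 falls to the traveler.
That puts the traveler's cost at $490 + $11973 = $12463 before any cap.
That would bring total out-of-pocket to $15323, past the $12800 cap. The traveler is capped at $12800 − $2860 = $9940 on this claim.

$9940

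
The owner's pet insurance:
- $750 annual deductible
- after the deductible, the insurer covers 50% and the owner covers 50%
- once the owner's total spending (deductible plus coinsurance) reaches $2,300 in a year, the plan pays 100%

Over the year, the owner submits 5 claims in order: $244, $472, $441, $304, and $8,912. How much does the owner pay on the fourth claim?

$152

Claim 1 — $244: entire amount goes to the deductible. Cost to owner: $244. OOP to date $244.
Claim 2 — $472: entire amount goes to the deductible. Owner owes $472 (running OOP $716).
Claim 3 — $441: $34 to deductible, leaving $407; 50% of $407 = $203.50. Owner pays $237.50; OOP now $953.50.
Claim 4 — $304: deductible already satisfied, so owner's share is 50% × $304 = $152. Owner pays $152; OOP now $1,105.50.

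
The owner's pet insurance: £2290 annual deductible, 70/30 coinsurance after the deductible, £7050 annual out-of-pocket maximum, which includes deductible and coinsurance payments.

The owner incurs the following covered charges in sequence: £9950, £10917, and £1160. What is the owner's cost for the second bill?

£2462

Bill 1, £9950: £2290 finishes the deductible; £7660 goes to coinsurance; coinsurance £7660 × 30% = £2298. Owner pays £4588; OOP now £4588.
Bill 2, £10917: deductible already satisfied, so owner's share is 30% × £10917 = £3275.10. Adding that to £4588 gives £7863.10, past the £7050 cap; owner pays only £7050 − £4588 = £2462.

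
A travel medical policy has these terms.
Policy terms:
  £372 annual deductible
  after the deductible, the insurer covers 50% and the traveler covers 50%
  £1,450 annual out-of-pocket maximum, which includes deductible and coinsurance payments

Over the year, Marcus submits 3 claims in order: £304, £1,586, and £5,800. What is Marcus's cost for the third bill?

£319

Claim 1 — £304: fully absorbed by the deductible. Traveler owes £304 (running OOP £304).
Claim 2 — £1,586: £68 finishes the deductible; £1,518 goes to coinsurance; traveler's 50% is £759. Cost to traveler: £827. OOP to date £1,131.
Claim 3 — £5,800: 50% coinsurance on £5,800 = £2,900. Adding that to £1,131 gives £4,031, past the £1,450 cap; traveler pays only £1,450 − £1,131 = £319.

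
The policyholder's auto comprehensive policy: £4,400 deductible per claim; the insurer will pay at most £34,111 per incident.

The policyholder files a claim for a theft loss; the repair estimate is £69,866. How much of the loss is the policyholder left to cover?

£35,755

After the deductible, £69,866 − £4,400 = £65,466 remains.
Since £65,466 > £34,111, the payout is capped at £34,111.
Out of pocket: £69,866 − £34,111 = £35,755.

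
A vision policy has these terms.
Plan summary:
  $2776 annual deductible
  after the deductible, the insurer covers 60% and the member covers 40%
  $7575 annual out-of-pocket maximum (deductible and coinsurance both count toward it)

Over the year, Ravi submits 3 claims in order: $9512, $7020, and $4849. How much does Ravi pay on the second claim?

Bill 1, $9512: $2776 to deductible, leaving $6736; member's 40% is $2694.40. Member pays $5470.40; OOP now $5470.40.
Bill 2, $7020: 40% coinsurance on $7020 = $2808. OOP would hit $8278.40 > $7575, so the cap limits the member to $7575 − $5470.40 = $2104.60.

$2104.60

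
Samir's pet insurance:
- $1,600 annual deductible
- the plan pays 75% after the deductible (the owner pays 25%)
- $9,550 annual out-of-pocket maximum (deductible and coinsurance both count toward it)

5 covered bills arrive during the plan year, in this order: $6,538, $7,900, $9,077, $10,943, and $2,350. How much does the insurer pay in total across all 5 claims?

$27,258

Claim 1 — $6,538: $1,600 to deductible, leaving $4,938; owner's 25% is $1,234.50. Owner pays $2,834.50; OOP now $2,834.50. Insurer: $6,538 − $2,834.50 = $3,703.50.
Claim 2 — $7,900: 25% coinsurance on $7,900 = $1,975. Owner owes $1,975 (running OOP $4,809.50). Plan pays $7,900 − $1,975 = $5,925.
Claim 3 — $9,077: 25% coinsurance on $9,077 = $2,269.25. Cost to owner: $2,269.25. OOP to date $7,078.75. Insurer: $9,077 − $2,269.25 = $6,807.75.
Claim 4 — $10,943: deductible already satisfied, so owner's share is 25% × $10,943 = $2,735.75. Adding that to $7,078.75 gives $9,814.50, past the $9,550 cap; owner pays only $9,550 − $7,078.75 = $2,471.25. Plan pays $10,943 − $2,471.25 = $8,471.75.
Claim 5 — $2,350: deductible already satisfied, so owner's share is 25% × $2,350 = $587.50. OOP would hit $10,137.50 > $9,550, so the cap limits the owner to $9,550 − $9,550 = $0. Plan pays $2,350 − $0 = $2,350.
Insurer total: $3,703.50 + $5,925 + $6,807.75 + $8,471.75 + $2,350 = $27,258.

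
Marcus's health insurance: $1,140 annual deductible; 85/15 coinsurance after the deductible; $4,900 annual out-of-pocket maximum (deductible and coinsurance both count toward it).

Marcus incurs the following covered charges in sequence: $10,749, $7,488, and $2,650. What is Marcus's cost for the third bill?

$397.50

Claim 1 ($10,749): $1,140 to deductible, leaving $9,609; 15% of $9,609 = $1,441.35. Patient owes $2,581.35 (running OOP $2,581.35).
Claim 2 ($7,488): 15% coinsurance on $7,488 = $1,123.20. Patient pays $1,123.20; OOP now $3,704.55.
Claim 3 ($2,650): 15% coinsurance on $2,650 = $397.50. Patient pays $397.50; OOP now $4,102.05.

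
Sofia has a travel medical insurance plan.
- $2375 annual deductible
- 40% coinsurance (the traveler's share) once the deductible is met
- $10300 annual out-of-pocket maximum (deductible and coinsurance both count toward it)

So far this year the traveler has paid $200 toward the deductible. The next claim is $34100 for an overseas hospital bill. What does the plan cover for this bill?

$24000

$200 of the $2375 deductible is already met, leaving $2175.
That leaves $34100 − $2175 = $31925 for coinsurance.
Coinsurance: $31925 × 40% = $12770.
That puts the traveler's cost at $2175 + $12770 = $14945 before any cap.
That would bring total out-of-pocket to $15145, past the $10300 cap. The traveler is capped at $10300 − $200 = $10100 on this claim.
The plan picks up $34100 − $10100 = $24000.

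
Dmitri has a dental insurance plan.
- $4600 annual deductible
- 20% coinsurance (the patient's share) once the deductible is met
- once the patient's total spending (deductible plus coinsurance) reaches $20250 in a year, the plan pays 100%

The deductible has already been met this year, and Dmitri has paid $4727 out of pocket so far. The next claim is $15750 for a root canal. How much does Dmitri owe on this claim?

The deductible is already satisfied, so the full bill goes to coinsurance.
Patient's 20% share of $15750 is $3150.
Cumulative spending $4727 + $3150 = $7877 stays under the $20250 maximum.

$3150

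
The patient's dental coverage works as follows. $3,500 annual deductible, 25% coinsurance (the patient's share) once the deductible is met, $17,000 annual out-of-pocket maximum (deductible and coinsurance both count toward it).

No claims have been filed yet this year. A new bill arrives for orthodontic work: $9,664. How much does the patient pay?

The full $3,500 deductible is still open; $3,500 of this bill applies to it.
The remaining $6,164 (= $9,664 − $3,500) moves to coinsurance.
25% of $6,164 = $1,541 falls to the patient.
That puts the patient's cost at $3,500 + $1,541 = $5,041 before any cap.
Year-to-date out-of-pocket becomes $0 + $5,041 = $5,041, still under the $17,000 maximum, so no cap applies.

$5,041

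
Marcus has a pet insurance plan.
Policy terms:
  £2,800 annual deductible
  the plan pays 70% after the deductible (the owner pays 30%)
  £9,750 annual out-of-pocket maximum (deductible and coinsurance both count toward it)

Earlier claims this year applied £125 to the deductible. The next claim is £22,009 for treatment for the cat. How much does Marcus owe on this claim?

Deductible still to meet: £2,800 − £125 = £2,675.
The remaining £19,334 (= £22,009 − £2,675) moves to coinsurance.
Coinsurance: £19,334 × 30% = £5,800.20.
So the owner owes £2,675 + £5,800.20 = £8,475.20 before any cap.
Total out-of-pocket so far would be £125 + £8,475.20 = £8,600.20, below the £9,750 cap — no reduction.

£8,475.20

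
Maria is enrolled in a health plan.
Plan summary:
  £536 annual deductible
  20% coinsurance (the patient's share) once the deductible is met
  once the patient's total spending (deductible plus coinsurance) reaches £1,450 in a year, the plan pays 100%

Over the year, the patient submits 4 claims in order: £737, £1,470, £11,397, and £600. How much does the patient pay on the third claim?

£579.80

Bill 1, £737: £536 finishes the deductible; £201 goes to coinsurance; 20% of £201 = £40.20. Cost to patient: £576.20. OOP to date £576.20.
Bill 2, £1,470: 20% coinsurance on £1,470 = £294. Patient pays £294; OOP now £870.20.
Bill 3, £11,397: deductible met; 20% of £11,397 = £2,279.40. That would push OOP to £3,149.60, over the £1,450 cap, so patient pays £1,450 − £870.20 = £579.80.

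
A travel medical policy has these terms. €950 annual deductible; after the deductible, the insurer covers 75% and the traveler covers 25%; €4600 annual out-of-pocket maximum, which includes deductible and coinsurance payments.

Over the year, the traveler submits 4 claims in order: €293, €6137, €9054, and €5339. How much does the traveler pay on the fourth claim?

Claim 1 (€293): entire amount goes to the deductible. Traveler pays €293; OOP now €293.
Claim 2 (€6137): €657 finishes the deductible; €5480 goes to coinsurance; coinsurance €5480 × 25% = €1370. Traveler pays €2027; OOP now €2320.
Claim 3 (€9054): deductible already satisfied, so traveler's share is 25% × €9054 = €2263.50. Cost to traveler: €2263.50. OOP to date €4583.50.
Claim 4 (€5339): 25% coinsurance on €5339 = €1334.75. Adding that to €4583.50 gives €5918.25, past the €4600 cap; traveler pays only €4600 − €4583.50 = €16.50.

€16.50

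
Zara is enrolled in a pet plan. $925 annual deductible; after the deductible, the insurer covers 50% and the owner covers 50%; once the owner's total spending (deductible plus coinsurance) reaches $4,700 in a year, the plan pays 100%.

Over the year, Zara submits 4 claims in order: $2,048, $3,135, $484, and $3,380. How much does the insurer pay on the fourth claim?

Claim 1 — $2,048: deductible takes $925, $1,123 remains; 50% of $1,123 = $561.50. Cost to owner: $1,486.50. OOP to date $1,486.50. Insurer: $2,048 − $1,486.50 = $561.50.
Claim 2 — $3,135: deductible already satisfied, so owner's share is 50% × $3,135 = $1,567.50. Cost to owner: $1,567.50. OOP to date $3,054. Plan pays $3,135 − $1,567.50 = $1,567.50.
Claim 3 — $484: deductible met; 50% of $484 = $242. Cost to owner: $242. OOP to date $3,296. Plan pays $484 − $242 = $242.
Claim 4 — $3,380: deductible already satisfied, so owner's share is 50% × $3,380 = $1,690. Adding that to $3,296 gives $4,986, past the $4,700 cap; owner pays only $4,700 − $3,296 = $1,404. Plan pays $3,380 − $1,404 = $1,976.

$1,976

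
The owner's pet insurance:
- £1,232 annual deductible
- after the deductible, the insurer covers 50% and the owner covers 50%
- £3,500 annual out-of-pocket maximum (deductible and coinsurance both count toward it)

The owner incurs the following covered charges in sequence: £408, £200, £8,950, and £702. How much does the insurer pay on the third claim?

Claim 1 — £408: all of it applies to the deductible. Owner pays £408; OOP now £408. Plan pays £408 − £408 = £0.
Claim 2 — £200: fully absorbed by the deductible. Owner owes £200 (running OOP £608). Insurer: £200 − £200 = £0.
Claim 3 — £8,950: deductible takes £624, £8,326 remains; 50% of £8,326 = £4,163. Together that's £624 + £4,163 = £4,787. OOP would hit £5,395 > £3,500, so the cap limits the owner to £3,500 − £608 = £2,892. Insurer: £8,950 − £2,892 = £6,058.

£6,058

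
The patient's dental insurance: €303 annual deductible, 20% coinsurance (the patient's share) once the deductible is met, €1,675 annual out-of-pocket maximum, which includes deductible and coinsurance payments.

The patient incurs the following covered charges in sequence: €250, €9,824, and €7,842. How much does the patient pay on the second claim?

€1,425

Claim 1 — €250: fully absorbed by the deductible. Patient owes €250 (running OOP €250).
Claim 2 — €9,824: deductible takes €53, €9,771 remains; patient's 20% is €1,954.20. Deductible plus coinsurance: €53 + €1,954.20 = €2,007.20. OOP would hit €2,257.20 > €1,675, so the cap limits the patient to €1,675 − €250 = €1,425.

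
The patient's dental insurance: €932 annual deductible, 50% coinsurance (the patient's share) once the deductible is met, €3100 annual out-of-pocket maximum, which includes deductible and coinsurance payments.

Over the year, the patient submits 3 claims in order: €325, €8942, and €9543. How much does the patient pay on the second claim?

€2775

Claim 1 — €325: all of it applies to the deductible. Cost to patient: €325. OOP to date €325.
Claim 2 — €8942: deductible takes €607, €8335 remains; patient's 50% is €4167.50. Deductible plus coinsurance: €607 + €4167.50 = €4774.50. Adding that to €325 gives €5099.50, past the €3100 cap; patient pays only €3100 − €325 = €2775.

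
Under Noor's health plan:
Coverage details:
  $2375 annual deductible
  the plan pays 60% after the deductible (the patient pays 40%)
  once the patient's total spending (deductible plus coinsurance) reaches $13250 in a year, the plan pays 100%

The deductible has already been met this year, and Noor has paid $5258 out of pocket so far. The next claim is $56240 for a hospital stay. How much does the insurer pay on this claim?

The deductible is already satisfied, so the full bill goes to coinsurance.
Coinsurance: $56240 × 40% = $22496.
Adding $22496 to the $5258 already spent would give $27754, which exceeds the $13250 cap; the patient pays just $13250 − $5258 = $7992.
The insurer covers the remainder: $56240 − $7992 = $48248.

$48248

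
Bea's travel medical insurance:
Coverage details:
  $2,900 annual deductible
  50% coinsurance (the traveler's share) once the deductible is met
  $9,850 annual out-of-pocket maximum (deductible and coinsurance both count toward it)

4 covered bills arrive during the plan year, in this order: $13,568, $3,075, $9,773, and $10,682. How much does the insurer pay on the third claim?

Claim 1 — $13,568: deductible takes $2,900, $10,668 remains; 50% of $10,668 = $5,334. Cost to traveler: $8,234. OOP to date $8,234. Plan pays $13,568 − $8,234 = $5,334.
Claim 2 — $3,075: deductible already satisfied, so traveler's share is 50% × $3,075 = $1,537.50. Traveler pays $1,537.50; OOP now $9,771.50. Insurer: $3,075 − $1,537.50 = $1,537.50.
Claim 3 — $9,773: 50% coinsurance on $9,773 = $4,886.50. Adding that to $9,771.50 gives $14,658, past the $9,850 cap; traveler pays only $9,850 − $9,771.50 = $78.50. Plan pays $9,773 − $78.50 = $9,694.50.

$9,694.50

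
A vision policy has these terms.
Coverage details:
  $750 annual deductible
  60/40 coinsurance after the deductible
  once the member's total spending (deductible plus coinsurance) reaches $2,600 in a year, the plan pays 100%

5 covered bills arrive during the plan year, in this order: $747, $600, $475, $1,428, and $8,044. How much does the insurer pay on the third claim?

$285

Claim 1 — $747: entire amount goes to the deductible. Member pays $747; OOP now $747. Insurer: $747 − $747 = $0.
Claim 2 — $600: $3 finishes the deductible; $597 goes to coinsurance; member's 40% is $238.80. Cost to member: $241.80. OOP to date $988.80. Insurer: $600 − $241.80 = $358.20.
Claim 3 — $475: deductible already satisfied, so member's share is 40% × $475 = $190. Member owes $190 (running OOP $1,178.80). Insurer: $475 − $190 = $285.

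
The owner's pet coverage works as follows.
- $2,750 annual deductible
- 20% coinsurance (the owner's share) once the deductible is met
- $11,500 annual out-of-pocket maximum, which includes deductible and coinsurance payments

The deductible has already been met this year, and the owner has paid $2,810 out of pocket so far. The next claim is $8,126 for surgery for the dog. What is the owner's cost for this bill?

The deductible is already satisfied, so the full bill goes to coinsurance.
Coinsurance: $8,126 × 20% = $1,625.20.
Total out-of-pocket so far would be $2,810 + $1,625.20 = $4,435.20, below the $11,500 cap — no reduction.

$1,625.20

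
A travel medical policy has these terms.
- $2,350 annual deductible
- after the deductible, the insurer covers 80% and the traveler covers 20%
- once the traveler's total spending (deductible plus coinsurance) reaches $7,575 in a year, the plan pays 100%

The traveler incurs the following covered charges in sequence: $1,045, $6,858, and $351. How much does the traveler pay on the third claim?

$70.20

Claim 1 ($1,045): all of it applies to the deductible. Cost to traveler: $1,045. OOP to date $1,045.
Claim 2 ($6,858): deductible takes $1,305, $5,553 remains; traveler's 20% is $1,110.60. Traveler pays $2,415.60; OOP now $3,460.60.
Claim 3 ($351): 20% coinsurance on $351 = $70.20. Cost to traveler: $70.20. OOP to date $3,530.80.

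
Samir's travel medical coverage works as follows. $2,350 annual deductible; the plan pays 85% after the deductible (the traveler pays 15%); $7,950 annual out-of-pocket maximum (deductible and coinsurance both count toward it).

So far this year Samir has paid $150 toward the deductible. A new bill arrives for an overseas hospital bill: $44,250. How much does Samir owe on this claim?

Deductible still to meet: $2,350 − $150 = $2,200.
The remaining $42,050 (= $44,250 − $2,200) moves to coinsurance.
Coinsurance: $42,050 × 15% = $6,307.50.
That puts the traveler's cost at $2,200 + $6,307.50 = $8,507.50 before any cap.
Adding $8,507.50 to the $150 already spent would give $8,657.50, which exceeds the $7,950 cap; the traveler pays just $7,950 − $150 = $7,800.

$7,800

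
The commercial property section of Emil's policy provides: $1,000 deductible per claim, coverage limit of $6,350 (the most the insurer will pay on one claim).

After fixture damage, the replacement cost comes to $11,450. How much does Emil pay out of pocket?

$5,100

Less the $1,000 deductible: $11,450 − $1,000 = $10,450.
$10,450 exceeds the $6,350 limit, so the insurer pays the limit: $6,350.
The business bears the rest of the original loss: $11,450 − $6,350 = $5,100.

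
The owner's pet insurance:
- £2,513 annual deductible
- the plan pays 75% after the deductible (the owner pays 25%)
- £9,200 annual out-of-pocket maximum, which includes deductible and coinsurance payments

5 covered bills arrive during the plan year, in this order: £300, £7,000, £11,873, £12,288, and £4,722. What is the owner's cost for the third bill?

Claim 1 (£300): entire amount goes to the deductible. Cost to owner: £300. OOP to date £300.
Claim 2 (£7,000): £2,213 to deductible, leaving £4,787; owner's 25% is £1,196.75. Owner pays £3,409.75; OOP now £3,709.75.
Claim 3 (£11,873): deductible met; 25% of £11,873 = £2,968.25. Owner owes £2,968.25 (running OOP £6,678).

£2,968.25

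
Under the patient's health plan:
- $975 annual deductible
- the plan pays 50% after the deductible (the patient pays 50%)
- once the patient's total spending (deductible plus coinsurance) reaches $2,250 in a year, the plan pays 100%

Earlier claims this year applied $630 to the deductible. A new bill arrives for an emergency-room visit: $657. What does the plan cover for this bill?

$630 of the $975 deductible is already met, leaving $345.
The remaining $312 (= $657 − $345) moves to coinsurance.
Coinsurance: $312 × 50% = $156.
Patient responsibility before any cap: $345 + $156 = $501.
Year-to-date out-of-pocket becomes $630 + $501 = $1,131, still under the $2,250 maximum, so no cap applies.
The plan picks up $657 − $501 = $156.

$156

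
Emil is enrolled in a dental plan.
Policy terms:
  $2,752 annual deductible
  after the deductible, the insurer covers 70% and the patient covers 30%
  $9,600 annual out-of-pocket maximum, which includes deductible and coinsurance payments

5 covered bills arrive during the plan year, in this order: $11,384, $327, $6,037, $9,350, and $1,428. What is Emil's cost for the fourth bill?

$2,349.20

Claim 1 — $11,384: $2,752 to deductible, leaving $8,632; 30% of $8,632 = $2,589.60. Patient pays $5,341.60; OOP now $5,341.60.
Claim 2 — $327: deductible met; 30% of $327 = $98.10. Patient owes $98.10 (running OOP $5,439.70).
Claim 3 — $6,037: deductible already satisfied, so patient's share is 30% × $6,037 = $1,811.10. Patient pays $1,811.10; OOP now $7,250.80.
Claim 4 — $9,350: deductible already satisfied, so patient's share is 30% × $9,350 = $2,805. Adding that to $7,250.80 gives $10,055.80, past the $9,600 cap; patient pays only $9,600 − $7,250.80 = $2,349.20.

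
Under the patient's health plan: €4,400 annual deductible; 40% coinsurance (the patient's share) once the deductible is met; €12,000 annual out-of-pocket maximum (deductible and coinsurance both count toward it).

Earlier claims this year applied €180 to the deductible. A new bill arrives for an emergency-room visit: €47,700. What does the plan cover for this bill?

€35,880

€180 of the €4,400 deductible is already met, leaving €4,220.
After the €4,220 deductible portion, €47,700 − €4,220 = €43,480 is subject to coinsurance.
Coinsurance: €43,480 × 40% = €17,392.
So the patient owes €4,220 + €17,392 = €21,612 before any cap.
Adding €21,612 to the €180 already spent would give €21,792, which exceeds the €12,000 cap; the patient pays just €12,000 − €180 = €11,820.
The plan picks up €47,700 − €11,820 = €35,880.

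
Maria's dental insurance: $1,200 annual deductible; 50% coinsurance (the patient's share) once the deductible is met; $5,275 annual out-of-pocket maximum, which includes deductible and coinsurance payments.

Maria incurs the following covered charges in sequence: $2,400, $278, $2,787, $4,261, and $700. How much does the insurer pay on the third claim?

Claim 1 — $2,400: $1,200 to deductible, leaving $1,200; coinsurance $1,200 × 50% = $600. Patient pays $1,800; OOP now $1,800. Plan pays $2,400 − $1,800 = $600.
Claim 2 — $278: deductible already satisfied, so patient's share is 50% × $278 = $139. Patient pays $139; OOP now $1,939. Plan pays $278 − $139 = $139.
Claim 3 — $2,787: 50% coinsurance on $2,787 = $1,393.50. Patient pays $1,393.50; OOP now $3,332.50. Plan pays $2,787 − $1,393.50 = $1,393.50.

$1,393.50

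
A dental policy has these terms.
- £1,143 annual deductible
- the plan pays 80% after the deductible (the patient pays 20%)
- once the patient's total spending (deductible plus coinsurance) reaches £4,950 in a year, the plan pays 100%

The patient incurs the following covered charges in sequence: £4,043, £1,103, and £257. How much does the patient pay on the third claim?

£51.40

#1 (£4,043): deductible takes £1,143, £2,900 remains; coinsurance £2,900 × 20% = £580. Patient pays £1,723; OOP now £1,723.
#2 (£1,103): deductible already satisfied, so patient's share is 20% × £1,103 = £220.60. Cost to patient: £220.60. OOP to date £1,943.60.
#3 (£257): deductible met; 20% of £257 = £51.40. Patient owes £51.40 (running OOP £1,995).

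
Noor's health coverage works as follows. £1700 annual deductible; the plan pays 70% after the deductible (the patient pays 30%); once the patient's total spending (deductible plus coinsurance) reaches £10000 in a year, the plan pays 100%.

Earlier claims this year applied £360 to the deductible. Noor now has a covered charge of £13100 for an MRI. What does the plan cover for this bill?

Remaining deductible: £1700 − £360 = £1340.
The remaining £11760 (= £13100 − £1340) moves to coinsurance.
Patient's 30% share of £11760 is £3528.
That puts the patient's cost at £1340 + £3528 = £4868 before any cap.
Year-to-date out-of-pocket becomes £360 + £4868 = £5228, still under the £10000 maximum, so no cap applies.
The insurer covers the remainder: £13100 − £4868 = £8232.

£8232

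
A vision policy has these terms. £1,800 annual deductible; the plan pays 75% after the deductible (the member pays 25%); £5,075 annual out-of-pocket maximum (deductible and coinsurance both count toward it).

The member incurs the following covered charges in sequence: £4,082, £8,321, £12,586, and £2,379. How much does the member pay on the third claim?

Claim 1 (£4,082): £1,800 to deductible, leaving £2,282; coinsurance £2,282 × 25% = £570.50. Member owes £2,370.50 (running OOP £2,370.50).
Claim 2 (£8,321): deductible already satisfied, so member's share is 25% × £8,321 = £2,080.25. Member pays £2,080.25; OOP now £4,450.75.
Claim 3 (£12,586): deductible met; 25% of £12,586 = £3,146.50. OOP would hit £7,597.25 > £5,075, so the cap limits the member to £5,075 − £4,450.75 = £624.25.

£624.25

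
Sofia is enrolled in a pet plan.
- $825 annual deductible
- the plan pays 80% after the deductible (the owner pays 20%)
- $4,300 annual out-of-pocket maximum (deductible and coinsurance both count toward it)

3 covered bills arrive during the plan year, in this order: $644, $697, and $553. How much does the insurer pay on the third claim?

Claim 1 ($644): fully absorbed by the deductible. Owner pays $644; OOP now $644. Plan pays $644 − $644 = $0.
Claim 2 ($697): deductible takes $181, $516 remains; coinsurance $516 × 20% = $103.20. Cost to owner: $284.20. OOP to date $928.20. Plan pays $697 − $284.20 = $412.80.
Claim 3 ($553): 20% coinsurance on $553 = $110.60. Owner pays $110.60; OOP now $1,038.80. Insurer: $553 − $110.60 = $442.40.

$442.40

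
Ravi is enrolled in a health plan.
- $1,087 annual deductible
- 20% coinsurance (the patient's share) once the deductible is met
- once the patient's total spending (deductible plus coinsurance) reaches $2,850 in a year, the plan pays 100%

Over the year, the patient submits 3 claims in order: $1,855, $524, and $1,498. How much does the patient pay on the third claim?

#1 ($1,855): $1,087 finishes the deductible; $768 goes to coinsurance; coinsurance $768 × 20% = $153.60. Patient owes $1,240.60 (running OOP $1,240.60).
#2 ($524): 20% coinsurance on $524 = $104.80. Cost to patient: $104.80. OOP to date $1,345.40.
#3 ($1,498): 20% coinsurance on $1,498 = $299.60. Patient owes $299.60 (running OOP $1,645).

$299.60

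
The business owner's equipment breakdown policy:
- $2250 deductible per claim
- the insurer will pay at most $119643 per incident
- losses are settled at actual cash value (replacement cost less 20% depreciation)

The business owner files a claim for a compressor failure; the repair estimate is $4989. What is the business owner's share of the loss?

Actual cash value after 20% depreciation: $4989 × 80% = $3991.20.
Subtract the deductible: $3991.20 − $2250 = $1741.20.
$1741.20 ≤ $119643, so the limit doesn't bind; insurer pays $1741.20.
Out of pocket: $4989 − $1741.20 = $3247.80.

$3247.80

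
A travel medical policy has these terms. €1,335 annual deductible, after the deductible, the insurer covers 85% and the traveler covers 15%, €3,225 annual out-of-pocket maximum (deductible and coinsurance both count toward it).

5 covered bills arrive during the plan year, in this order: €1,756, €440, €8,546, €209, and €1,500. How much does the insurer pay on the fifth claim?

€1,275

#1 (€1,756): deductible takes €1,335, €421 remains; coinsurance €421 × 15% = €63.15. Traveler pays €1,398.15; OOP now €1,398.15. Plan pays €1,756 − €1,398.15 = €357.85.
#2 (€440): 15% coinsurance on €440 = €66. Traveler pays €66; OOP now €1,464.15. Insurer: €440 − €66 = €374.
#3 (€8,546): 15% coinsurance on €8,546 = €1,281.90. Cost to traveler: €1,281.90. OOP to date €2,746.05. Plan pays €8,546 − €1,281.90 = €7,264.10.
#4 (€209): 15% coinsurance on €209 = €31.35. Traveler pays €31.35; OOP now €2,777.40. Insurer: €209 − €31.35 = €177.65.
#5 (€1,500): 15% coinsurance on €1,500 = €225. Traveler pays €225; OOP now €3,002.40. Plan pays €1,500 − €225 = €1,275.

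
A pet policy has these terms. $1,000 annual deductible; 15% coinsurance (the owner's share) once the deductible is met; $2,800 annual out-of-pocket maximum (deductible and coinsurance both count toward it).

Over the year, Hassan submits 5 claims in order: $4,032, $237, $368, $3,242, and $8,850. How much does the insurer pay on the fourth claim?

Claim 1 ($4,032): $1,000 to deductible, leaving $3,032; 15% of $3,032 = $454.80. Owner owes $1,454.80 (running OOP $1,454.80). Plan pays $4,032 − $1,454.80 = $2,577.20.
Claim 2 ($237): 15% coinsurance on $237 = $35.55. Owner owes $35.55 (running OOP $1,490.35). Insurer: $237 − $35.55 = $201.45.
Claim 3 ($368): deductible already satisfied, so owner's share is 15% × $368 = $55.20. Owner pays $55.20; OOP now $1,545.55. Insurer: $368 − $55.20 = $312.80.
Claim 4 ($3,242): 15% coinsurance on $3,242 = $486.30. Cost to owner: $486.30. OOP to date $2,031.85. Insurer: $3,242 − $486.30 = $2,755.70.

$2,755.70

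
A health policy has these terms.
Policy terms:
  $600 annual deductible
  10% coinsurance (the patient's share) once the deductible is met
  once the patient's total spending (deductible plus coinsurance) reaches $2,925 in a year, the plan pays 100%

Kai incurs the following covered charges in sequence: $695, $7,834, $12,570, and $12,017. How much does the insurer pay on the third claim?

Claim 1 ($695): $600 to deductible, leaving $95; 10% of $95 = $9.50. Cost to patient: $609.50. OOP to date $609.50. Insurer: $695 − $609.50 = $85.50.
Claim 2 ($7,834): deductible met; 10% of $7,834 = $783.40. Cost to patient: $783.40. OOP to date $1,392.90. Plan pays $7,834 − $783.40 = $7,050.60.
Claim 3 ($12,570): 10% coinsurance on $12,570 = $1,257. Patient pays $1,257; OOP now $2,649.90. Plan pays $12,570 − $1,257 = $11,313.

$11,313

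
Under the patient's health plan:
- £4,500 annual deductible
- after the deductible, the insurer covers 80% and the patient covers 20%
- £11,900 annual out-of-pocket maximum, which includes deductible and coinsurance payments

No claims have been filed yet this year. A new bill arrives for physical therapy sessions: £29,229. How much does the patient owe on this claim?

Nothing has been paid toward the £4,500 deductible, so the first £4,500 of this charge is applied there.
That leaves £29,229 − £4,500 = £24,729 for coinsurance.
20% of £24,729 = £4,945.80 falls to the patient.
Patient responsibility before any cap: £4,500 + £4,945.80 = £9,445.80.
Cumulative spending £0 + £9,445.80 = £9,445.80 stays under the £11,900 maximum.

£9,445.80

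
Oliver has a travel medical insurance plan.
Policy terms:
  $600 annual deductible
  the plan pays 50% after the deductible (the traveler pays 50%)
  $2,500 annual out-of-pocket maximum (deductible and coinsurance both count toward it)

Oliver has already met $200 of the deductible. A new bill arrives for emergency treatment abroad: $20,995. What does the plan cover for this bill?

Deductible still to meet: $600 − $200 = $400.
The remaining $20,595 (= $20,995 − $400) moves to coinsurance.
50% of $20,595 = $10,297.50 falls to the traveler.
Traveler responsibility before any cap: $400 + $10,297.50 = $10,697.50.
That would bring total out-of-pocket to $10,897.50, past the $2,500 cap. The traveler is capped at $2,500 − $200 = $2,300 on this claim.
Insurer pays the balance: $20,995 − $2,300 = $18,695.

$18,695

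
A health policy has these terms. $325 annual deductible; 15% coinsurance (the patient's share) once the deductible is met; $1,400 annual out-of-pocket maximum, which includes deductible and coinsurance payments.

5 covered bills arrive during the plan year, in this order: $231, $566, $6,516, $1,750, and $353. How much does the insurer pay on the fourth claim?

$1,723.20

Claim 1 — $231: all of it applies to the deductible. Cost to patient: $231. OOP to date $231. Plan pays $231 − $231 = $0.
Claim 2 — $566: $94 to deductible, leaving $472; patient's 15% is $70.80. Cost to patient: $164.80. OOP to date $395.80. Plan pays $566 − $164.80 = $401.20.
Claim 3 — $6,516: deductible met; 15% of $6,516 = $977.40. Cost to patient: $977.40. OOP to date $1,373.20. Plan pays $6,516 − $977.40 = $5,538.60.
Claim 4 — $1,750: 15% coinsurance on $1,750 = $262.50. That would push OOP to $1,635.70, over the $1,400 cap, so patient pays $1,400 − $1,373.20 = $26.80. Insurer: $1,750 − $26.80 = $1,723.20.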